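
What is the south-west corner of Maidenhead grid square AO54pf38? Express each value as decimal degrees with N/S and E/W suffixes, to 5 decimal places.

54.24167° N, 168.72500° W

Field A=0, O=14: +0·20° lon, +14·10° lat → SW at lon -180°, lat 50°.
Square 5, 4: +5·2° lon, +4·1° lat → SW at lon -170°, lat 54°.
Subsquare p=15, f=5: +15·0.0833333° lon, +5·0.0416667° lat → SW at lon -168.75°, lat 54.2083°.
Extended square 3, 8: +3·0.00833333° lon, +8·0.00416667° lat → SW at lon -168.725°, lat 54.2417°.
latitude 54.24167° N, longitude 168.72500° W.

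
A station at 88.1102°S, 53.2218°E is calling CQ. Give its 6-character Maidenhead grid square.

Offset from 180°W / 90°S: lon 233.2218°, lat 1.8898°.
Field: lon ⌊233.2218/20⌋ = 11 → L; lat ⌊1.8898/10⌋ = 0 → A.
Square: lon ⌊13.2218/2⌋ = 6; lat ⌊1.8898/1⌋ = 1.
Subsquare: lon ⌊1.2218/0.0833333⌋ = 14 → o; lat ⌊0.8898/0.0416667⌋ = 21 → v.

LA61ov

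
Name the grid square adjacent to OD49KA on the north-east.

OD49lb

Longitude subsquare k = 10; +1 → 11 = l.
Latitude subsquare a = 0; +1 → 1 = b.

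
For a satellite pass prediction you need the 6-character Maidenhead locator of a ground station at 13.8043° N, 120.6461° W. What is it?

Add 180° to longitude and 90° to latitude: 59.3539, 103.8043.
Field (20°×10°, letters A–R): lon ⌊59.3539/20⌋ = 2 → C; lat ⌊103.8043/10⌋ = 10 → K.
Square (2°×1°, digits 0–9): lon ⌊19.3539/2⌋ = 9; lat ⌊3.8043/1⌋ = 3.
Subsquare (5′×2.5′, letters a–x): lon ⌊1.3539/0.0833333⌋ = 16 → q; lat ⌊0.8043/0.0416667⌋ = 19 → t.

CK93qt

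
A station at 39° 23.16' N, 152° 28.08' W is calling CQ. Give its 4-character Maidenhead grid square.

BM39

Offset from 180°W / 90°S: lon 27.53°, lat 129.39°.
Field: 27.53/20 → 1 → B, 129.39/10 → 12 → M; chars BM.
Square: 7.53/2 → 3, 9.39/1 → 9; chars 39.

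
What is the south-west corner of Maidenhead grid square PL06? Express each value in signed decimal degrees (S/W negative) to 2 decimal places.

26.00, 120.00

Field P=15, L=11: +15·20° lon, +11·10° lat → SW at lon 120°, lat 20°.
Square 0, 6: +0·2° lon, +6·1° lat → SW at lon 120°, lat 26°.
latitude 26.00, longitude 120.00.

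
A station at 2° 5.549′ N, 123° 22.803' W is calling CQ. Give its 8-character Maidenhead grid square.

CJ82hc42

Add 180° to longitude and 90° to latitude: 56.61995, 92.09248.
Field: 56.61995/20 → 2 → C, 92.09248/10 → 9 → J; chars CJ.
Square: 16.61995/2 → 8, 2.09248/1 → 2; chars 82.
Subsquare: 0.61995/0.0833333 → 7 → h, 0.09248/0.0416667 → 2 → c; chars hc.
Extended square: 0.03662/0.00833333 → 4, 0.00915/0.00416667 → 2; chars 42.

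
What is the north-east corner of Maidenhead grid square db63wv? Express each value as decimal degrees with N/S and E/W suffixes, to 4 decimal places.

Field D=3, B=1: +3·20° lon, +1·10° lat → SW at lon -120°, lat -80°.
Square 6, 3: +6·2° lon, +3·1° lat → SW at lon -108°, lat -77°.
Subsquare w=22, v=21: +22·0.0833333° lon, +21·0.0416667° lat → SW at lon -106.167°, lat -76.125°.
Cell spans 0.0833333° lon × 0.0416667° lat. NE corner is SW corner plus one full cell.
latitude 76.0833° S, longitude 106.0833° W.

76.0833° S, 106.0833° W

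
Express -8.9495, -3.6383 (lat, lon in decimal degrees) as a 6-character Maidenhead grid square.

II81eb

Add 180° to longitude and 90° to latitude: 176.3617, 81.0505.
Field: lon ⌊176.3617/20⌋ = 8 → I; lat ⌊81.0505/10⌋ = 8 → I.
Square: lon ⌊16.3617/2⌋ = 8; lat ⌊1.0505/1⌋ = 1.
Subsquare: lon ⌊0.3617/0.0833333⌋ = 4 → e; lat ⌊0.0505/0.0416667⌋ = 1 → b.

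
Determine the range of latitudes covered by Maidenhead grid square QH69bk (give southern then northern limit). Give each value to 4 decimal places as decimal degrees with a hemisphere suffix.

Field Q=16, H=7: +16·20° lon, +7·10° lat → SW at lon 140°, lat -20°.
Square 6, 9: +6·2° lon, +9·1° lat → SW at lon 152°, lat -11°.
Subsquare b=1, k=10: +1·0.0833333° lon, +10·0.0416667° lat → SW at lon 152.083°, lat -10.5833°.
Cell spans 0.0833333° lon × 0.0416667° lat.
south 10.5833° S, north 10.5417° S.

10.5833° S, 10.5417° S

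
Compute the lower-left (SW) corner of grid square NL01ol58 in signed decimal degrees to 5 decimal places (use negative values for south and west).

Field N=13, L=11: +13·20° lon, +11·10° lat → SW at lon 80°, lat 20°.
Square 0, 1: +0·2° lon, +1·1° lat → SW at lon 80°, lat 21°.
Subsquare o=14, l=11: +14·0.0833333° lon, +11·0.0416667° lat → SW at lon 81.1667°, lat 21.4583°.
Extended square 5, 8: +5·0.00833333° lon, +8·0.00416667° lat → SW at lon 81.2083°, lat 21.4917°.
latitude 21.49167, longitude 81.20833.

21.49167, 81.20833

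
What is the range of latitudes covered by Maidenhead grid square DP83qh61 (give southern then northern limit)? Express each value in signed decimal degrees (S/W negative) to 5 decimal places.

Field D=3, P=15: +3·20° lon, +15·10° lat → SW at lon -120°, lat 60°.
Square 8, 3: +8·2° lon, +3·1° lat → SW at lon -104°, lat 63°.
Subsquare q=16, h=7: +16·0.0833333° lon, +7·0.0416667° lat → SW at lon -102.667°, lat 63.2917°.
Extended square 6, 1: +6·0.00833333° lon, +1·0.00416667° lat → SW at lon -102.617°, lat 63.2958°.
Cell spans 0.00833333° lon × 0.00416667° lat.
south 63.29583, north 63.30000.

63.29583, 63.30000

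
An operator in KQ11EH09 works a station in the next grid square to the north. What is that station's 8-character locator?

Latitude extended square 9; +1 → 10, wraps to 0, carry into subsquare.
Latitude subsquare h = 7; +1 → 8 = i.
The longitude characters are unchanged.

KQ11ei00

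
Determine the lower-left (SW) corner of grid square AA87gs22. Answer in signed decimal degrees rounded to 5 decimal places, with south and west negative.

-82.24167, -163.48333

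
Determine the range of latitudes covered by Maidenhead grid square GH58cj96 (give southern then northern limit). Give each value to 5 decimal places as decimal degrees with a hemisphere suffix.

Field G=6, H=7: +6·20° lon, +7·10° lat → SW at lon -60°, lat -20°.
Square 5, 8: +5·2° lon, +8·1° lat → SW at lon -50°, lat -12°.
Subsquare c=2, j=9: +2·0.0833333° lon, +9·0.0416667° lat → SW at lon -49.8333°, lat -11.625°.
Extended square 9, 6: +9·0.00833333° lon, +6·0.00416667° lat → SW at lon -49.7583°, lat -11.6°.
Cell spans 0.00833333° lon × 0.00416667° lat.
south 11.60000° S, north 11.59583° S.

11.60000° S, 11.59583° S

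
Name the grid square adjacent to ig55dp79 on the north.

IG55dq70

Latitude extended square 9; +1 → 10, wraps to 0, carry into subsquare.
Latitude subsquare p = 15; +1 → 16 = q.
The longitude characters are unchanged.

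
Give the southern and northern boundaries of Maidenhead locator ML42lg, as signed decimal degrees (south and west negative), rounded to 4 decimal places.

22.2500, 22.2917

Field M=12, L=11: +12·20° lon, +11·10° lat → SW at lon 60°, lat 20°.
Square 4, 2: +4·2° lon, +2·1° lat → SW at lon 68°, lat 22°.
Subsquare l=11, g=6: +11·0.0833333° lon, +6·0.0416667° lat → SW at lon 68.9167°, lat 22.25°.
Cell spans 0.0833333° lon × 0.0416667° lat.
south 22.2500, north 22.2917.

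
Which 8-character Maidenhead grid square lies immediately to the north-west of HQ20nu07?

HQ20mu98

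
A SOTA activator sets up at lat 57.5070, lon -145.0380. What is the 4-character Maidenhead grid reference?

BO77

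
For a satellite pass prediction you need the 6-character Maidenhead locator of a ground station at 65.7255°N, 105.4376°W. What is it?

DP75gr

Add 180° to longitude and 90° to latitude: 74.5624, 155.7255.
Field (20°×10°, letters A–R): 74.5624/20 → 3 → D, 155.7255/10 → 15 → P; chars DP.
Square (2°×1°, digits 0–9): 14.5624/2 → 7, 5.7255/1 → 5; chars 75.
Subsquare (5′×2.5′, letters a–x): 0.5624/0.0833333 → 6 → g, 0.7255/0.0416667 → 17 → r; chars gr.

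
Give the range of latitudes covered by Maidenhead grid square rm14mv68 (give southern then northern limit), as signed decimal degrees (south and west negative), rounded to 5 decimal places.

34.90833, 34.91250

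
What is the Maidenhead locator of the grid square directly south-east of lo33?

LO42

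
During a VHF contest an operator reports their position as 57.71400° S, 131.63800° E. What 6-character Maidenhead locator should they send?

PD52tg

Shift to the Maidenhead origin (180°W, 90°S): lon 311.6380, lat 32.2860.
Field (20°×10°, letters A–R): 311.6380/20 → 15 → P, 32.2860/10 → 3 → D; chars PD.
Square (2°×1°, digits 0–9): 11.6380/2 → 5, 2.2860/1 → 2; chars 52.
Subsquare (5′×2.5′, letters a–x): 1.6380/0.0833333 → 19 → t, 0.2860/0.0416667 → 6 → g; chars tg.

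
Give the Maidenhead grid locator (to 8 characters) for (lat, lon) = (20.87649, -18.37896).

IL00tv40

Add 180° to longitude and 90° to latitude: 161.62104, 110.87649.
Field: 161.62104/20 → 8 → I, 110.87649/10 → 11 → L; chars IL.
Square: 1.62104/2 → 0, 0.87649/1 → 0; chars 00.
Subsquare: 1.62104/0.0833333 → 19 → t, 0.87649/0.0416667 → 21 → v; chars tv.
Extended square: 0.03771/0.00833333 → 4, 0.00149/0.00416667 → 0; chars 40.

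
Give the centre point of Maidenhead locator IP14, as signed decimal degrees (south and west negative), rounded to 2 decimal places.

64.50, -17.00

Field I=8, P=15: +8·20° lon, +15·10° lat → SW at lon -20°, lat 60°.
Square 1, 4: +1·2° lon, +4·1° lat → SW at lon -18°, lat 64°.
Cell spans 2° lon × 1° lat. Centre is SW corner plus half of each.
latitude 64.50, longitude -17.00.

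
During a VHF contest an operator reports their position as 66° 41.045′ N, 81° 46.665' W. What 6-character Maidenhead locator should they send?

EP96cq

Add 180° to longitude and 90° to latitude: 98.2223, 156.6841.
Field (20°×10°, letters A–R): 98.2223/20 → 4 → E, 156.6841/10 → 15 → P; chars EP.
Square (2°×1°, digits 0–9): 18.2223/2 → 9, 6.6841/1 → 6; chars 96.
Subsquare (5′×2.5′, letters a–x): 0.2223/0.0833333 → 2 → c, 0.6841/0.0416667 → 16 → q; chars cq.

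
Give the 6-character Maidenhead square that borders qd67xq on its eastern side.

QD77aq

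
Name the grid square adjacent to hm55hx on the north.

Latitude subsquare x = 23; +1 → 24, wraps to 0 = a, carry into square.
Latitude square 5; +1 → 6.
The longitude characters are unchanged.

HM56ha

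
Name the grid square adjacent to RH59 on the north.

RI50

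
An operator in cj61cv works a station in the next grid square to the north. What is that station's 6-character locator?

Latitude subsquare v = 21; +1 → 22 = w.
The longitude characters are unchanged.

CJ61cw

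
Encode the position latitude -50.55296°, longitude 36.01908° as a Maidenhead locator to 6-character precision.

KD89ak

Add 180° to longitude and 90° to latitude: 216.0191, 39.4470.
Field (20°×10°, letters A–R): 216.0191/20 → 10 → K, 39.4470/10 → 3 → D; chars KD.
Square (2°×1°, digits 0–9): 16.0191/2 → 8, 9.4470/1 → 9; chars 89.
Subsquare (5′×2.5′, letters a–x): 0.0191/0.0833333 → 0 → a, 0.4470/0.0416667 → 10 → k; chars ak.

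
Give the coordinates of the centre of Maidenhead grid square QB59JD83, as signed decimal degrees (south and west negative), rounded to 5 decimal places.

-70.86042, 150.82083

Field Q=16, B=1: +16·20° lon, +1·10° lat → SW at lon 140°, lat -80°.
Square 5, 9: +5·2° lon, +9·1° lat → SW at lon 150°, lat -71°.
Subsquare j=9, d=3: +9·0.0833333° lon, +3·0.0416667° lat → SW at lon 150.75°, lat -70.875°.
Extended square 8, 3: +8·0.00833333° lon, +3·0.00416667° lat → SW at lon 150.817°, lat -70.8625°.
Cell spans 0.00833333° lon × 0.00416667° lat. Centre is SW corner plus half of each.
latitude -70.86042, longitude 150.82083.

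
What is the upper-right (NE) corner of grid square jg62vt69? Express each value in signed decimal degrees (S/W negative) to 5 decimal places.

-27.16667, 13.80833

Field J=9, G=6: +9·20° lon, +6·10° lat → SW at lon 0°, lat -30°.
Square 6, 2: +6·2° lon, +2·1° lat → SW at lon 12°, lat -28°.
Subsquare v=21, t=19: +21·0.0833333° lon, +19·0.0416667° lat → SW at lon 13.75°, lat -27.2083°.
Extended square 6, 9: +6·0.00833333° lon, +9·0.00416667° lat → SW at lon 13.8°, lat -27.1708°.
Cell spans 0.00833333° lon × 0.00416667° lat. NE corner is SW corner plus one full cell.
latitude -27.16667, longitude 13.80833.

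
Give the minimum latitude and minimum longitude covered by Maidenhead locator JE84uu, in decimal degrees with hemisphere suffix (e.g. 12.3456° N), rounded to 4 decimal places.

45.1667° S, 17.6667° E

Field J=9, E=4: +9·20° lon, +4·10° lat → SW at lon 0°, lat -50°.
Square 8, 4: +8·2° lon, +4·1° lat → SW at lon 16°, lat -46°.
Subsquare u=20, u=20: +20·0.0833333° lon, +20·0.0416667° lat → SW at lon 17.6667°, lat -45.1667°.
latitude 45.1667° S, longitude 17.6667° E.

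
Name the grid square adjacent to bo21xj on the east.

Longitude subsquare x = 23; +1 → 24, wraps to 0 = a, carry into square.
Longitude square 2; +1 → 3.
The latitude characters are unchanged.

BO31aj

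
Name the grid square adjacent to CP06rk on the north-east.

Longitude subsquare r = 17; +1 → 18 = s.
Latitude subsquare k = 10; +1 → 11 = l.

CP06sl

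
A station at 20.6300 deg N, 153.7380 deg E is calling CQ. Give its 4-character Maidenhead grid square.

Add 180° to longitude and 90° to latitude: 333.74, 110.63.
Field: 333.74/20 → 16 → Q, 110.63/10 → 11 → L; chars QL.
Square: 13.74/2 → 6, 0.63/1 → 0; chars 60.

QL60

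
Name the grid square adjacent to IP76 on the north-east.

IP87

Longitude square 7; +1 → 8.
Latitude square 6; +1 → 7.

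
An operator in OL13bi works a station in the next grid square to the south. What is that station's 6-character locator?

OL13bh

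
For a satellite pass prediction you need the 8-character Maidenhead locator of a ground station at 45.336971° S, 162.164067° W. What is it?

Shift to the Maidenhead origin (180°W, 90°S): lon 17.83593, lat 44.66303.
Field: lon ⌊17.83593/20⌋ = 0 → A; lat ⌊44.66303/10⌋ = 4 → E.
Square: lon ⌊17.83593/2⌋ = 8; lat ⌊4.66303/1⌋ = 4.
Subsquare: lon ⌊1.83593/0.0833333⌋ = 22 → w; lat ⌊0.66303/0.0416667⌋ = 15 → p.
Extended square: lon ⌊0.00260/0.00833333⌋ = 0; lat ⌊0.03803/0.00416667⌋ = 9.

AE84wp09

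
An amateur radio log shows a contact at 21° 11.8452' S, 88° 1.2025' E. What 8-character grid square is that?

NG48at22

Offset from 180°W / 90°S: lon 268.02004°, lat 68.80258°.
Field: lon ⌊268.02004/20⌋ = 13 → N; lat ⌊68.80258/10⌋ = 6 → G.
Square: lon ⌊8.02004/2⌋ = 4; lat ⌊8.80258/1⌋ = 8.
Subsquare: lon ⌊0.02004/0.0833333⌋ = 0 → a; lat ⌊0.80258/0.0416667⌋ = 19 → t.
Extended square: lon ⌊0.02004/0.00833333⌋ = 2; lat ⌊0.01091/0.00416667⌋ = 2.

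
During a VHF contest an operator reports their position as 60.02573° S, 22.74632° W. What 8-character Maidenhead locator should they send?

Add 180° to longitude and 90° to latitude: 157.25368, 29.97427.
Field: 157.25368/20 → 7 → H, 29.97427/10 → 2 → C; chars HC.
Square: 17.25368/2 → 8, 9.97427/1 → 9; chars 89.
Subsquare: 1.25368/0.0833333 → 15 → p, 0.97427/0.0416667 → 23 → x; chars px.
Extended square: 0.00368/0.00833333 → 0, 0.01594/0.00416667 → 3; chars 03.

HC89px03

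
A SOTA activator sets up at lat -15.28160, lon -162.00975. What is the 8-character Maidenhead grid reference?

AH84xr82

Add 180° to longitude and 90° to latitude: 17.99025, 74.71840.
Field (20°×10°, letters A–R): lon ⌊17.99025/20⌋ = 0 → A; lat ⌊74.71840/10⌋ = 7 → H.
Square (2°×1°, digits 0–9): lon ⌊17.99025/2⌋ = 8; lat ⌊4.71840/1⌋ = 4.
Subsquare (5′×2.5′, letters a–x): lon ⌊1.99025/0.0833333⌋ = 23 → x; lat ⌊0.71840/0.0416667⌋ = 17 → r.
Extended square (30″×15″, digits 0–9): lon ⌊0.07358/0.00833333⌋ = 8; lat ⌊0.01007/0.00416667⌋ = 2.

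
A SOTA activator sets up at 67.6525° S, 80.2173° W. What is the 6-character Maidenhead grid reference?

Offset from 180°W / 90°S: lon 99.7827°, lat 22.3475°.
Field: 99.7827/20 → 4 → E, 22.3475/10 → 2 → C; chars EC.
Square: 19.7827/2 → 9, 2.3475/1 → 2; chars 92.
Subsquare: 1.7827/0.0833333 → 21 → v, 0.3475/0.0416667 → 8 → i; chars vi.

EC92vi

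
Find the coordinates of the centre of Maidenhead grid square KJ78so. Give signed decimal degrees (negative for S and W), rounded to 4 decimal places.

8.6042, 35.5417

Field K=10, J=9: +10·20° lon, +9·10° lat → SW at lon 20°, lat 0°.
Square 7, 8: +7·2° lon, +8·1° lat → SW at lon 34°, lat 8°.
Subsquare s=18, o=14: +18·0.0833333° lon, +14·0.0416667° lat → SW at lon 35.5°, lat 8.58333°.
Cell spans 0.0833333° lon × 0.0416667° lat. Centre is SW corner plus half of each.
latitude 8.6042, longitude 35.5417.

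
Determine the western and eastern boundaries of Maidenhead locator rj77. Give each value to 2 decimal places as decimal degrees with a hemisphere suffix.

174.00° E, 176.00° E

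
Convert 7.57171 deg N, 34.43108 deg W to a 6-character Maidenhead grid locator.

HJ27sn

Shift to the Maidenhead origin (180°W, 90°S): lon 145.5689, lat 97.5717.
Field (20°×10°, letters A–R): lon ⌊145.5689/20⌋ = 7 → H; lat ⌊97.5717/10⌋ = 9 → J.
Square (2°×1°, digits 0–9): lon ⌊5.5689/2⌋ = 2; lat ⌊7.5717/1⌋ = 7.
Subsquare (5′×2.5′, letters a–x): lon ⌊1.5689/0.0833333⌋ = 18 → s; lat ⌊0.5717/0.0416667⌋ = 13 → n.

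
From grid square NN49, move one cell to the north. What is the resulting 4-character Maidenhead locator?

NO40

Latitude square 9; +1 → 10, wraps to 0, carry into field.
Latitude field N = 13; +1 → 14 = O.
The longitude characters are unchanged.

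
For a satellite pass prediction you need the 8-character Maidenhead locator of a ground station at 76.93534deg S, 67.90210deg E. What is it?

MB33wb85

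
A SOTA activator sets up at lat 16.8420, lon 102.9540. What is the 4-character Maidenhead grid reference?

OK16

Add 180° to longitude and 90° to latitude: 282.95, 106.84.
Field (20°×10°, letters A–R): 282.95/20 → 14 → O, 106.84/10 → 10 → K; chars OK.
Square (2°×1°, digits 0–9): 2.95/2 → 1, 6.84/1 → 6; chars 16.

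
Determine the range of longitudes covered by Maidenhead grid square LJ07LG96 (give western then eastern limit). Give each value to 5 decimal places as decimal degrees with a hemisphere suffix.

40.99167° E, 41.00000° E

Field L=11, J=9: +11·20° lon, +9·10° lat → SW at lon 40°, lat 0°.
Square 0, 7: +0·2° lon, +7·1° lat → SW at lon 40°, lat 7°.
Subsquare l=11, g=6: +11·0.0833333° lon, +6·0.0416667° lat → SW at lon 40.9167°, lat 7.25°.
Extended square 9, 6: +9·0.00833333° lon, +6·0.00416667° lat → SW at lon 40.9917°, lat 7.275°.
Cell spans 0.00833333° lon × 0.00416667° lat.
west 40.99167° E, east 41.00000° E.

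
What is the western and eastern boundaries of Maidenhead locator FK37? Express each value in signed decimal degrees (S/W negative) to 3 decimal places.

-74.000, -72.000

Field F=5, K=10: +5·20° lon, +10·10° lat → SW at lon -80°, lat 10°.
Square 3, 7: +3·2° lon, +7·1° lat → SW at lon -74°, lat 17°.
Cell spans 2° lon × 1° lat.
west -74.000, east -72.000.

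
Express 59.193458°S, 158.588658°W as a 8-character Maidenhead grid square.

BD00qt93

Shift to the Maidenhead origin (180°W, 90°S): lon 21.41134, lat 30.80654.
Field: lon ⌊21.41134/20⌋ = 1 → B; lat ⌊30.80654/10⌋ = 3 → D.
Square: lon ⌊1.41134/2⌋ = 0; lat ⌊0.80654/1⌋ = 0.
Subsquare: lon ⌊1.41134/0.0833333⌋ = 16 → q; lat ⌊0.80654/0.0416667⌋ = 19 → t.
Extended square: lon ⌊0.07801/0.00833333⌋ = 9; lat ⌊0.01488/0.00416667⌋ = 3.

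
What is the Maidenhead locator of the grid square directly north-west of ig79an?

IG69xo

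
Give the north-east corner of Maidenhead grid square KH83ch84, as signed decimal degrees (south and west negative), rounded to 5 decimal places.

-16.68750, 36.24167

Field K=10, H=7: +10·20° lon, +7·10° lat → SW at lon 20°, lat -20°.
Square 8, 3: +8·2° lon, +3·1° lat → SW at lon 36°, lat -17°.
Subsquare c=2, h=7: +2·0.0833333° lon, +7·0.0416667° lat → SW at lon 36.1667°, lat -16.7083°.
Extended square 8, 4: +8·0.00833333° lon, +4·0.00416667° lat → SW at lon 36.2333°, lat -16.6917°.
Cell spans 0.00833333° lon × 0.00416667° lat. NE corner is SW corner plus one full cell.
latitude -16.68750, longitude 36.24167.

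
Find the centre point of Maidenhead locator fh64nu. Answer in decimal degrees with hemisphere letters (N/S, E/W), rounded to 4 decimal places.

Field F=5, H=7: +5·20° lon, +7·10° lat → SW at lon -80°, lat -20°.
Square 6, 4: +6·2° lon, +4·1° lat → SW at lon -68°, lat -16°.
Subsquare n=13, u=20: +13·0.0833333° lon, +20·0.0416667° lat → SW at lon -66.9167°, lat -15.1667°.
Cell spans 0.0833333° lon × 0.0416667° lat. Centre is SW corner plus half of each.
latitude 15.1458° S, longitude 66.8750° W.

15.1458° S, 66.8750° W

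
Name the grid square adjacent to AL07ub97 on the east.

AL07vb07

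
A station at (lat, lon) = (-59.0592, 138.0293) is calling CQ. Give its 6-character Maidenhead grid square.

PD90aw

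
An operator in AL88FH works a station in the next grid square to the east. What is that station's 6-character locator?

AL88gh

Longitude subsquare f = 5; +1 → 6 = g.
The latitude characters are unchanged.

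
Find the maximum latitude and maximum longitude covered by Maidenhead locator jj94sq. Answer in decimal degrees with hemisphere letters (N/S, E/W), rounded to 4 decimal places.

Field J=9, J=9: +9·20° lon, +9·10° lat → SW at lon 0°, lat 0°.
Square 9, 4: +9·2° lon, +4·1° lat → SW at lon 18°, lat 4°.
Subsquare s=18, q=16: +18·0.0833333° lon, +16·0.0416667° lat → SW at lon 19.5°, lat 4.66667°.
Cell spans 0.0833333° lon × 0.0416667° lat. NE corner is SW corner plus one full cell.
latitude 4.7083° N, longitude 19.5833° E.

4.7083° N, 19.5833° E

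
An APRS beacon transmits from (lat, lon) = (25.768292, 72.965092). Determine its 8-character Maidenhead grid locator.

Shift to the Maidenhead origin (180°W, 90°S): lon 252.96509, lat 115.76829.
Field: 252.96509/20 → 12 → M, 115.76829/10 → 11 → L; chars ML.
Square: 12.96509/2 → 6, 5.76829/1 → 5; chars 65.
Subsquare: 0.96509/0.0833333 → 11 → l, 0.76829/0.0416667 → 18 → s; chars ls.
Extended square: 0.04843/0.00833333 → 5, 0.01829/0.00416667 → 4; chars 54.

ML65ls54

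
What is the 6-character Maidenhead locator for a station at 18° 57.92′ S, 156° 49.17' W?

BH11oa

Shift to the Maidenhead origin (180°W, 90°S): lon 23.1805, lat 71.0347.
Field: lon ⌊23.1805/20⌋ = 1 → B; lat ⌊71.0347/10⌋ = 7 → H.
Square: lon ⌊3.1805/2⌋ = 1; lat ⌊1.0347/1⌋ = 1.
Subsquare: lon ⌊1.1805/0.0833333⌋ = 14 → o; lat ⌊0.0347/0.0416667⌋ = 0 → a.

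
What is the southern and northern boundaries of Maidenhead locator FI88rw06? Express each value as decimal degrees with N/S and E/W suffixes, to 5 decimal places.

1.05833° S, 1.05417° S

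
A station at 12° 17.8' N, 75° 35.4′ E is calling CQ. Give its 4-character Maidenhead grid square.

MK72

Add 180° to longitude and 90° to latitude: 255.59, 102.30.
Field: lon ⌊255.59/20⌋ = 12 → M; lat ⌊102.30/10⌋ = 10 → K.
Square: lon ⌊15.59/2⌋ = 7; lat ⌊2.30/1⌋ = 2.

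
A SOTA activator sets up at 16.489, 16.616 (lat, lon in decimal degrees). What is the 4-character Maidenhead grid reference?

JK86

Offset from 180°W / 90°S: lon 196.62°, lat 106.49°.
Field: lon ⌊196.62/20⌋ = 9 → J; lat ⌊106.49/10⌋ = 10 → K.
Square: lon ⌊16.62/2⌋ = 8; lat ⌊6.49/1⌋ = 6.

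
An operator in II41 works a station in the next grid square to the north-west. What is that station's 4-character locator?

II32

Longitude square 4; −1 → 3.
Latitude square 1; +1 → 2.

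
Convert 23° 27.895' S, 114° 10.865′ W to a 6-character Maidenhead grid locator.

Shift to the Maidenhead origin (180°W, 90°S): lon 65.8189, lat 66.5351.
Field: lon ⌊65.8189/20⌋ = 3 → D; lat ⌊66.5351/10⌋ = 6 → G.
Square: lon ⌊5.8189/2⌋ = 2; lat ⌊6.5351/1⌋ = 6.
Subsquare: lon ⌊1.8189/0.0833333⌋ = 21 → v; lat ⌊0.5351/0.0416667⌋ = 12 → m.

DG26vm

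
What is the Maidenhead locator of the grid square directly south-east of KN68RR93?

KN68sr02

Longitude extended square 9; +1 → 10, wraps to 0, carry into subsquare.
Longitude subsquare r = 17; +1 → 18 = s.
Latitude extended square 3; −1 → 2.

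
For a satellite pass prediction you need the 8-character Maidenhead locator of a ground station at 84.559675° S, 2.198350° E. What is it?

JA15ck35

Add 180° to longitude and 90° to latitude: 182.19835, 5.44033.
Field: 182.19835/20 → 9 → J, 5.44033/10 → 0 → A; chars JA.
Square: 2.19835/2 → 1, 5.44033/1 → 5; chars 15.
Subsquare: 0.19835/0.0833333 → 2 → c, 0.44033/0.0416667 → 10 → k; chars ck.
Extended square: 0.03168/0.00833333 → 3, 0.02366/0.00416667 → 5; chars 35.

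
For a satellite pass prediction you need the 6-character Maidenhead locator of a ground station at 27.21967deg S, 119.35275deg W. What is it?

DG02hs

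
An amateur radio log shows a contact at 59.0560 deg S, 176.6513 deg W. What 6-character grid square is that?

Add 180° to longitude and 90° to latitude: 3.3487, 30.9440.
Field (20°×10°, letters A–R): lon ⌊3.3487/20⌋ = 0 → A; lat ⌊30.9440/10⌋ = 3 → D.
Square (2°×1°, digits 0–9): lon ⌊3.3487/2⌋ = 1; lat ⌊0.9440/1⌋ = 0.
Subsquare (5′×2.5′, letters a–x): lon ⌊1.3487/0.0833333⌋ = 16 → q; lat ⌊0.9440/0.0416667⌋ = 22 → w.

AD10qw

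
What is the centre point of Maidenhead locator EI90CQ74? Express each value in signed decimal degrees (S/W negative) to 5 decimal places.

-9.31458, -81.77083

Field E=4, I=8: +4·20° lon, +8·10° lat → SW at lon -100°, lat -10°.
Square 9, 0: +9·2° lon, +0·1° lat → SW at lon -82°, lat -10°.
Subsquare c=2, q=16: +2·0.0833333° lon, +16·0.0416667° lat → SW at lon -81.8333°, lat -9.33333°.
Extended square 7, 4: +7·0.00833333° lon, +4·0.00416667° lat → SW at lon -81.775°, lat -9.31667°.
Cell spans 0.00833333° lon × 0.00416667° lat. Centre is SW corner plus half of each.
latitude -9.31458, longitude -81.77083.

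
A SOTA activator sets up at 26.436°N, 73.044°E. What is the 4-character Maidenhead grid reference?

Add 180° to longitude and 90° to latitude: 253.04, 116.44.
Field: 253.04/20 → 12 → M, 116.44/10 → 11 → L; chars ML.
Square: 13.04/2 → 6, 6.44/1 → 6; chars 66.

ML66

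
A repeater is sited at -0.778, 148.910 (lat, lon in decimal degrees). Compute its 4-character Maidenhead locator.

QI49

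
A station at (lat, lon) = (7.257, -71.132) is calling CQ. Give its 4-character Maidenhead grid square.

Offset from 180°W / 90°S: lon 108.87°, lat 97.26°.
Field: 108.87/20 → 5 → F, 97.26/10 → 9 → J; chars FJ.
Square: 8.87/2 → 4, 7.26/1 → 7; chars 47.

FJ47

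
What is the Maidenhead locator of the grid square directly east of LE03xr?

Longitude subsquare x = 23; +1 → 24, wraps to 0 = a, carry into square.
Longitude square 0; +1 → 1.
The latitude characters are unchanged.

LE13ar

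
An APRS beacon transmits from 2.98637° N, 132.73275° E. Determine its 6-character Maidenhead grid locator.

Add 180° to longitude and 90° to latitude: 312.7328, 92.9864.
Field: 312.7328/20 → 15 → P, 92.9864/10 → 9 → J; chars PJ.
Square: 12.7328/2 → 6, 2.9864/1 → 2; chars 62.
Subsquare: 0.7328/0.0833333 → 8 → i, 0.9864/0.0416667 → 23 → x; chars ix.

PJ62ix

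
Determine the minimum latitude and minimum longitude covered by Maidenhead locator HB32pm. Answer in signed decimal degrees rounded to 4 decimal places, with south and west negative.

Field H=7, B=1: +7·20° lon, +1·10° lat → SW at lon -40°, lat -80°.
Square 3, 2: +3·2° lon, +2·1° lat → SW at lon -34°, lat -78°.
Subsquare p=15, m=12: +15·0.0833333° lon, +12·0.0416667° lat → SW at lon -32.75°, lat -77.5°.
latitude -77.5000, longitude -32.7500.

-77.5000, -32.7500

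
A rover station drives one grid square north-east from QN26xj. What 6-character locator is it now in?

Longitude subsquare x = 23; +1 → 24, wraps to 0 = a, carry into square.
Longitude square 2; +1 → 3.
Latitude subsquare j = 9; +1 → 10 = k.

QN36ak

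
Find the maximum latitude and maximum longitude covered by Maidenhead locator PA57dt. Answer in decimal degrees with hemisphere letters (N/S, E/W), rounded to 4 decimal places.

Field P=15, A=0: +15·20° lon, +0·10° lat → SW at lon 120°, lat -90°.
Square 5, 7: +5·2° lon, +7·1° lat → SW at lon 130°, lat -83°.
Subsquare d=3, t=19: +3·0.0833333° lon, +19·0.0416667° lat → SW at lon 130.25°, lat -82.2083°.
Cell spans 0.0833333° lon × 0.0416667° lat. NE corner is SW corner plus one full cell.
latitude 82.1667° S, longitude 130.3333° E.

82.1667° S, 130.3333° E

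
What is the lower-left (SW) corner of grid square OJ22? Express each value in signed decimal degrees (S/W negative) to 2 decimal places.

Field O=14, J=9: +14·20° lon, +9·10° lat → SW at lon 100°, lat 0°.
Square 2, 2: +2·2° lon, +2·1° lat → SW at lon 104°, lat 2°.
latitude 2.00, longitude 104.00.

2.00, 104.00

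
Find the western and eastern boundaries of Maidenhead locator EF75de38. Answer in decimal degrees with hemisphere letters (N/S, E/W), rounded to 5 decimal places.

Field E=4, F=5: +4·20° lon, +5·10° lat → SW at lon -100°, lat -40°.
Square 7, 5: +7·2° lon, +5·1° lat → SW at lon -86°, lat -35°.
Subsquare d=3, e=4: +3·0.0833333° lon, +4·0.0416667° lat → SW at lon -85.75°, lat -34.8333°.
Extended square 3, 8: +3·0.00833333° lon, +8·0.00416667° lat → SW at lon -85.725°, lat -34.8°.
Cell spans 0.00833333° lon × 0.00416667° lat.
west 85.72500° W, east 85.71667° W.

85.72500° W, 85.71667° W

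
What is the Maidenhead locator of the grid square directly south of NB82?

NB81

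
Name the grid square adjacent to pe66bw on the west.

PE66aw

Longitude subsquare b = 1; −1 → 0 = a.
The latitude characters are unchanged.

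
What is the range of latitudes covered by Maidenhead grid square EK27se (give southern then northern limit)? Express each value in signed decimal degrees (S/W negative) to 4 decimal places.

Field E=4, K=10: +4·20° lon, +10·10° lat → SW at lon -100°, lat 10°.
Square 2, 7: +2·2° lon, +7·1° lat → SW at lon -96°, lat 17°.
Subsquare s=18, e=4: +18·0.0833333° lon, +4·0.0416667° lat → SW at lon -94.5°, lat 17.1667°.
Cell spans 0.0833333° lon × 0.0416667° lat.
south 17.1667, north 17.2083.

17.1667, 17.2083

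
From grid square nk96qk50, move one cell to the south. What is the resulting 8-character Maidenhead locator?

NK96qj59

Latitude extended square 0; −1 → -1, wraps to 9, carry into subsquare.
Latitude subsquare k = 10; −1 → 9 = j.
The longitude characters are unchanged.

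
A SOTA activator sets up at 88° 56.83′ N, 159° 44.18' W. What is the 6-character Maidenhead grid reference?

Offset from 180°W / 90°S: lon 20.2637°, lat 178.9472°.
Field: lon ⌊20.2637/20⌋ = 1 → B; lat ⌊178.9472/10⌋ = 17 → R.
Square: lon ⌊0.2637/2⌋ = 0; lat ⌊8.9472/1⌋ = 8.
Subsquare: lon ⌊0.2637/0.0833333⌋ = 3 → d; lat ⌊0.9472/0.0416667⌋ = 22 → w.

BR08dw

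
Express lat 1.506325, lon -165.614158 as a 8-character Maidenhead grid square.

Shift to the Maidenhead origin (180°W, 90°S): lon 14.38584, lat 91.50633.
Field (20°×10°, letters A–R): lon ⌊14.38584/20⌋ = 0 → A; lat ⌊91.50633/10⌋ = 9 → J.
Square (2°×1°, digits 0–9): lon ⌊14.38584/2⌋ = 7; lat ⌊1.50633/1⌋ = 1.
Subsquare (5′×2.5′, letters a–x): lon ⌊0.38584/0.0833333⌋ = 4 → e; lat ⌊0.50633/0.0416667⌋ = 12 → m.
Extended square (30″×15″, digits 0–9): lon ⌊0.05251/0.00833333⌋ = 6; lat ⌊0.00633/0.00416667⌋ = 1.

AJ71em61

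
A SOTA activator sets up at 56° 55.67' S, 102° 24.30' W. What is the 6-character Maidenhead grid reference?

Offset from 180°W / 90°S: lon 77.5950°, lat 33.0722°.
Field: lon ⌊77.5950/20⌋ = 3 → D; lat ⌊33.0722/10⌋ = 3 → D.
Square: lon ⌊17.5950/2⌋ = 8; lat ⌊3.0722/1⌋ = 3.
Subsquare: lon ⌊1.5950/0.0833333⌋ = 19 → t; lat ⌊0.0722/0.0416667⌋ = 1 → b.

DD83tb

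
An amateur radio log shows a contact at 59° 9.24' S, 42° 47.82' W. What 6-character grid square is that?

Shift to the Maidenhead origin (180°W, 90°S): lon 137.2030, lat 30.8460.
Field (20°×10°, letters A–R): 137.2030/20 → 6 → G, 30.8460/10 → 3 → D; chars GD.
Square (2°×1°, digits 0–9): 17.2030/2 → 8, 0.8460/1 → 0; chars 80.
Subsquare (5′×2.5′, letters a–x): 1.2030/0.0833333 → 14 → o, 0.8460/0.0416667 → 20 → u; chars ou.

GD80ou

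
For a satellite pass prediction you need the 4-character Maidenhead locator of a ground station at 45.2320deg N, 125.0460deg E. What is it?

Offset from 180°W / 90°S: lon 305.05°, lat 135.23°.
Field (20°×10°, letters A–R): lon ⌊305.05/20⌋ = 15 → P; lat ⌊135.23/10⌋ = 13 → N.
Square (2°×1°, digits 0–9): lon ⌊5.05/2⌋ = 2; lat ⌊5.23/1⌋ = 5.

PN25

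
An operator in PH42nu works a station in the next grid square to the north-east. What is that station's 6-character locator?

PH42ov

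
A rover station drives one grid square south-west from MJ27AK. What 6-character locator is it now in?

Longitude subsquare a = 0; −1 → -1, wraps to 23 = x, carry into square.
Longitude square 2; −1 → 1.
Latitude subsquare k = 10; −1 → 9 = j.

MJ17xj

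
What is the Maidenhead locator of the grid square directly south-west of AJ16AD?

AJ06xc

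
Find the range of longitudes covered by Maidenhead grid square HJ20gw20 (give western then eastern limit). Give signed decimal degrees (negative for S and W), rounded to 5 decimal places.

-35.48333, -35.47500

Field H=7, J=9: +7·20° lon, +9·10° lat → SW at lon -40°, lat 0°.
Square 2, 0: +2·2° lon, +0·1° lat → SW at lon -36°, lat 0°.
Subsquare g=6, w=22: +6·0.0833333° lon, +22·0.0416667° lat → SW at lon -35.5°, lat 0.916667°.
Extended square 2, 0: +2·0.00833333° lon, +0·0.00416667° lat → SW at lon -35.4833°, lat 0.916667°.
Cell spans 0.00833333° lon × 0.00416667° lat.
west -35.48333, east -35.47500.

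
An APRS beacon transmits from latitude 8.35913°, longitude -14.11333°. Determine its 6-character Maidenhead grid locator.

IJ28wi

Offset from 180°W / 90°S: lon 165.8867°, lat 98.3591°.
Field: 165.8867/20 → 8 → I, 98.3591/10 → 9 → J; chars IJ.
Square: 5.8867/2 → 2, 8.3591/1 → 8; chars 28.
Subsquare: 1.8867/0.0833333 → 22 → w, 0.3591/0.0416667 → 8 → i; chars wi.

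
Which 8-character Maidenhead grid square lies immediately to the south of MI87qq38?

Latitude extended square 8; −1 → 7.
The longitude characters are unchanged.

MI87qq37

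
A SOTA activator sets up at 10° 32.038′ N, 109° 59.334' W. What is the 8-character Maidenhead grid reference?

Offset from 180°W / 90°S: lon 70.01110°, lat 100.53397°.
Field: lon ⌊70.01110/20⌋ = 3 → D; lat ⌊100.53397/10⌋ = 10 → K.
Square: lon ⌊10.01110/2⌋ = 5; lat ⌊0.53397/1⌋ = 0.
Subsquare: lon ⌊0.01110/0.0833333⌋ = 0 → a; lat ⌊0.53397/0.0416667⌋ = 12 → m.
Extended square: lon ⌊0.01110/0.00833333⌋ = 1; lat ⌊0.03397/0.00416667⌋ = 8.

DK50am18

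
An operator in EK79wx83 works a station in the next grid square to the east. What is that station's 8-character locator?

Longitude extended square 8; +1 → 9.
The latitude characters are unchanged.

EK79wx93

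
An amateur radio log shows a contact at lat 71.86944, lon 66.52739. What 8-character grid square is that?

Offset from 180°W / 90°S: lon 246.52739°, lat 161.86944°.
Field (20°×10°, letters A–R): lon ⌊246.52739/20⌋ = 12 → M; lat ⌊161.86944/10⌋ = 16 → Q.
Square (2°×1°, digits 0–9): lon ⌊6.52739/2⌋ = 3; lat ⌊1.86944/1⌋ = 1.
Subsquare (5′×2.5′, letters a–x): lon ⌊0.52739/0.0833333⌋ = 6 → g; lat ⌊0.86944/0.0416667⌋ = 20 → u.
Extended square (30″×15″, digits 0–9): lon ⌊0.02739/0.00833333⌋ = 3; lat ⌊0.03611/0.00416667⌋ = 8.

MQ31gu38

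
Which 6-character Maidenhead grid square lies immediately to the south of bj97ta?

Latitude subsquare a = 0; −1 → -1, wraps to 23 = x, carry into square.
Latitude square 7; −1 → 6.
The longitude characters are unchanged.

BJ96tx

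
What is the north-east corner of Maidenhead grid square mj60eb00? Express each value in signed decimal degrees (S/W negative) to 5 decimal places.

Field M=12, J=9: +12·20° lon, +9·10° lat → SW at lon 60°, lat 0°.
Square 6, 0: +6·2° lon, +0·1° lat → SW at lon 72°, lat 0°.
Subsquare e=4, b=1: +4·0.0833333° lon, +1·0.0416667° lat → SW at lon 72.3333°, lat 0.0416667°.
Extended square 0, 0: +0·0.00833333° lon, +0·0.00416667° lat → SW at lon 72.3333°, lat 0.0416667°.
Cell spans 0.00833333° lon × 0.00416667° lat. NE corner is SW corner plus one full cell.
latitude 0.04583, longitude 72.34167.

0.04583, 72.34167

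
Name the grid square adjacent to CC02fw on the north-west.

CC02ex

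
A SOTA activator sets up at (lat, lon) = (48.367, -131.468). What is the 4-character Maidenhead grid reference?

CN48

Shift to the Maidenhead origin (180°W, 90°S): lon 48.53, lat 138.37.
Field: lon ⌊48.53/20⌋ = 2 → C; lat ⌊138.37/10⌋ = 13 → N.
Square: lon ⌊8.53/2⌋ = 4; lat ⌊8.37/1⌋ = 8.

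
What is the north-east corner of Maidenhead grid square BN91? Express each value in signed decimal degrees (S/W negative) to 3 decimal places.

42.000, -140.000

Field B=1, N=13: +1·20° lon, +13·10° lat → SW at lon -160°, lat 40°.
Square 9, 1: +9·2° lon, +1·1° lat → SW at lon -142°, lat 41°.
Cell spans 2° lon × 1° lat. NE corner is SW corner plus one full cell.
latitude 42.000, longitude -140.000.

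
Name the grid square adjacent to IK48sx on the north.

IK49sa

Latitude subsquare x = 23; +1 → 24, wraps to 0 = a, carry into square.
Latitude square 8; +1 → 9.
The longitude characters are unchanged.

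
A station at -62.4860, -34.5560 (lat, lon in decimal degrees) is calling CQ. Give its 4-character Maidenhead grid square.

Add 180° to longitude and 90° to latitude: 145.44, 27.51.
Field: lon ⌊145.44/20⌋ = 7 → H; lat ⌊27.51/10⌋ = 2 → C.
Square: lon ⌊5.44/2⌋ = 2; lat ⌊7.51/1⌋ = 7.

HC27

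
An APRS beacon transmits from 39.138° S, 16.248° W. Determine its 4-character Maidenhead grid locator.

Shift to the Maidenhead origin (180°W, 90°S): lon 163.75, lat 50.86.
Field (20°×10°, letters A–R): 163.75/20 → 8 → I, 50.86/10 → 5 → F; chars IF.
Square (2°×1°, digits 0–9): 3.75/2 → 1, 0.86/1 → 0; chars 10.

IF10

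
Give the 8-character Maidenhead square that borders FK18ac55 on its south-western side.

FK18ac44

Longitude extended square 5; −1 → 4.
Latitude extended square 5; −1 → 4.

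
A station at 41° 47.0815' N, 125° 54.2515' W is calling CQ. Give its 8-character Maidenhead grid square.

CN71bs18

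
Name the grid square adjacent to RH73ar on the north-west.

RH63xs

Longitude subsquare a = 0; −1 → -1, wraps to 23 = x, carry into square.
Longitude square 7; −1 → 6.
Latitude subsquare r = 17; +1 → 18 = s.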